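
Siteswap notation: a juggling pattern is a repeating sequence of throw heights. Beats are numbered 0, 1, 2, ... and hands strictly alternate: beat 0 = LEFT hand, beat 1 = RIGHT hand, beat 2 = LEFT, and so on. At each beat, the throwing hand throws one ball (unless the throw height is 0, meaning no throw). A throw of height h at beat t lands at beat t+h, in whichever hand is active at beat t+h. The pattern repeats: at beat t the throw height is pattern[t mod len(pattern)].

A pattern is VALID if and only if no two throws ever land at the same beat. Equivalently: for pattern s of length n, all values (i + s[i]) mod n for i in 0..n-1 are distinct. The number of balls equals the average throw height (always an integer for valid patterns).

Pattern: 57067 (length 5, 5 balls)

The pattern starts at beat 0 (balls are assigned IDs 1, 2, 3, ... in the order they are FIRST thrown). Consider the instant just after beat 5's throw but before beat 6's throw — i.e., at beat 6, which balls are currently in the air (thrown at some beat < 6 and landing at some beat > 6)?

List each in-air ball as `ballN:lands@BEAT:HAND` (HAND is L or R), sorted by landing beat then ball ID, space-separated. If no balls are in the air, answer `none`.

Beat 0 (L): throw ball1 h=5 -> lands@5:R; in-air after throw: [b1@5:R]
Beat 1 (R): throw ball2 h=7 -> lands@8:L; in-air after throw: [b1@5:R b2@8:L]
Beat 3 (R): throw ball3 h=6 -> lands@9:R; in-air after throw: [b1@5:R b2@8:L b3@9:R]
Beat 4 (L): throw ball4 h=7 -> lands@11:R; in-air after throw: [b1@5:R b2@8:L b3@9:R b4@11:R]
Beat 5 (R): throw ball1 h=5 -> lands@10:L; in-air after throw: [b2@8:L b3@9:R b1@10:L b4@11:R]
Beat 6 (L): throw ball5 h=7 -> lands@13:R; in-air after throw: [b2@8:L b3@9:R b1@10:L b4@11:R b5@13:R]

Answer: ball2:lands@8:L ball3:lands@9:R ball1:lands@10:L ball4:lands@11:R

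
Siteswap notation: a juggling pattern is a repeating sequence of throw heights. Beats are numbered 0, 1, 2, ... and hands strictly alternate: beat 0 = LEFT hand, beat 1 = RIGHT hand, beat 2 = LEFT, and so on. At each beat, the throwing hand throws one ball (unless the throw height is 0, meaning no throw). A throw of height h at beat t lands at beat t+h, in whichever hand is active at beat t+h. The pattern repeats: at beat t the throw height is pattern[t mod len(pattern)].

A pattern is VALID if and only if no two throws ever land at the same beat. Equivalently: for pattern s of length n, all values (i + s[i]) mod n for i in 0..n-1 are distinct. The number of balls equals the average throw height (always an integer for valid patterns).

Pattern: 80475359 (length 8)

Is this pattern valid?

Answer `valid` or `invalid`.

i=0: (i + s[i]) mod n = (0 + 8) mod 8 = 0
i=1: (i + s[i]) mod n = (1 + 0) mod 8 = 1
i=2: (i + s[i]) mod n = (2 + 4) mod 8 = 6
i=3: (i + s[i]) mod n = (3 + 7) mod 8 = 2
i=4: (i + s[i]) mod n = (4 + 5) mod 8 = 1
i=5: (i + s[i]) mod n = (5 + 3) mod 8 = 0
i=6: (i + s[i]) mod n = (6 + 5) mod 8 = 3
i=7: (i + s[i]) mod n = (7 + 9) mod 8 = 0
Residues: [0, 1, 6, 2, 1, 0, 3, 0], distinct: False

Answer: invalid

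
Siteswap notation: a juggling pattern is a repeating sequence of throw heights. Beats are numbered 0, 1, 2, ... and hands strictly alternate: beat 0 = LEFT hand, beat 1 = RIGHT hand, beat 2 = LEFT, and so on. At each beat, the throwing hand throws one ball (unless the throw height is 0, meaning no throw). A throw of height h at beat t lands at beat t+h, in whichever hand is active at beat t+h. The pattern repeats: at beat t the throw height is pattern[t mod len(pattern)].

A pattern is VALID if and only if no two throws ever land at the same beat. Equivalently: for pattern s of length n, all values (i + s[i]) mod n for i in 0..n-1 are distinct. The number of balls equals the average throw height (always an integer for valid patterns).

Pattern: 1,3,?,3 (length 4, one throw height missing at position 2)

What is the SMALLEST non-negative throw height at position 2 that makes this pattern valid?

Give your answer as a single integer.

Answer: 1

Derivation:
i=0: (0 + 1) mod 4 = 1
i=1: (1 + 3) mod 4 = 0
i=2: s[i]=? (unknown)
i=3: (3 + 3) mod 4 = 2
Known residues: [0, 1, 2]; need a permutation of 0..3, so missing residue r = 3
Need (2 + s) mod 4 = 3; smallest s = (3 - 2) mod 4 = 1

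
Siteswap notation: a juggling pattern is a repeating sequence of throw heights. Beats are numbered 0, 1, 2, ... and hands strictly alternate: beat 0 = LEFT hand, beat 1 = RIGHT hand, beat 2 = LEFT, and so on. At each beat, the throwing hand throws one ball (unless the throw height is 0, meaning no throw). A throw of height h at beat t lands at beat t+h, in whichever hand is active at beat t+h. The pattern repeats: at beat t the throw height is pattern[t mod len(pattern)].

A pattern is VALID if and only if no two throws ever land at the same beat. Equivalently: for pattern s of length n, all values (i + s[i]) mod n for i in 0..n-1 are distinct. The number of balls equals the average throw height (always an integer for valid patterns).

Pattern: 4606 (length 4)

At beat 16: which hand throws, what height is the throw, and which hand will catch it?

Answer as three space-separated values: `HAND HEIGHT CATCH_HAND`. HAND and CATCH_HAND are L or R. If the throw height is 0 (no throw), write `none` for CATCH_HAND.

Answer: L 4 L

Derivation:
Beat 16: 16 mod 2 = 0, so hand = L
Throw height = pattern[16 mod 4] = pattern[0] = 4
Lands at beat 16+4=20, 20 mod 2 = 0, so catch hand = L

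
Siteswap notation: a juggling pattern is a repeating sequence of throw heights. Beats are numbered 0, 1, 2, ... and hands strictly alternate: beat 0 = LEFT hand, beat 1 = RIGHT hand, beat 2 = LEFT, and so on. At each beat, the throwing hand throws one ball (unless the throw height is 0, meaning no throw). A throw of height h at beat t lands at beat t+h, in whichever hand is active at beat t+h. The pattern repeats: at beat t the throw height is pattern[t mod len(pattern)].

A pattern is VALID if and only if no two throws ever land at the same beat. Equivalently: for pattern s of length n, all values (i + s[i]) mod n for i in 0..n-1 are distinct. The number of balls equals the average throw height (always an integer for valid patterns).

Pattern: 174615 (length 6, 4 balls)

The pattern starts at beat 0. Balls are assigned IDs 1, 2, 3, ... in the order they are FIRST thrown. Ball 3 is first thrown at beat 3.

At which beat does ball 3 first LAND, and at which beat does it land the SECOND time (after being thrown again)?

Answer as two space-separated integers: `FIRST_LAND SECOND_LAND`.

Beat 0 (L): throw ball1 h=1 -> lands@1:R; in-air after throw: [b1@1:R]
Beat 1 (R): throw ball1 h=7 -> lands@8:L; in-air after throw: [b1@8:L]
Beat 2 (L): throw ball2 h=4 -> lands@6:L; in-air after throw: [b2@6:L b1@8:L]
Beat 3 (R): throw ball3 h=6 -> lands@9:R; in-air after throw: [b2@6:L b1@8:L b3@9:R]
Beat 4 (L): throw ball4 h=1 -> lands@5:R; in-air after throw: [b4@5:R b2@6:L b1@8:L b3@9:R]
Beat 5 (R): throw ball4 h=5 -> lands@10:L; in-air after throw: [b2@6:L b1@8:L b3@9:R b4@10:L]
Beat 6 (L): throw ball2 h=1 -> lands@7:R; in-air after throw: [b2@7:R b1@8:L b3@9:R b4@10:L]
Beat 7 (R): throw ball2 h=7 -> lands@14:L; in-air after throw: [b1@8:L b3@9:R b4@10:L b2@14:L]
Beat 8 (L): throw ball1 h=4 -> lands@12:L; in-air after throw: [b3@9:R b4@10:L b1@12:L b2@14:L]
Beat 9 (R): throw ball3 h=6 -> lands@15:R; in-air after throw: [b4@10:L b1@12:L b2@14:L b3@15:R]
Beat 10 (L): throw ball4 h=1 -> lands@11:R; in-air after throw: [b4@11:R b1@12:L b2@14:L b3@15:R]
Beat 11 (R): throw ball4 h=5 -> lands@16:L; in-air after throw: [b1@12:L b2@14:L b3@15:R b4@16:L]
Beat 12 (L): throw ball1 h=1 -> lands@13:R; in-air after throw: [b1@13:R b2@14:L b3@15:R b4@16:L]
Beat 13 (R): throw ball1 h=7 -> lands@20:L; in-air after throw: [b2@14:L b3@15:R b4@16:L b1@20:L]
Beat 14 (L): throw ball2 h=4 -> lands@18:L; in-air after throw: [b3@15:R b4@16:L b2@18:L b1@20:L]
Beat 15 (R): throw ball3 h=6 -> lands@21:R; in-air after throw: [b4@16:L b2@18:L b1@20:L b3@21:R]
Ball 3: thrown@3 h=6 -> first land @9; rethrown@9 h=6 -> second land @15

Answer: 9 15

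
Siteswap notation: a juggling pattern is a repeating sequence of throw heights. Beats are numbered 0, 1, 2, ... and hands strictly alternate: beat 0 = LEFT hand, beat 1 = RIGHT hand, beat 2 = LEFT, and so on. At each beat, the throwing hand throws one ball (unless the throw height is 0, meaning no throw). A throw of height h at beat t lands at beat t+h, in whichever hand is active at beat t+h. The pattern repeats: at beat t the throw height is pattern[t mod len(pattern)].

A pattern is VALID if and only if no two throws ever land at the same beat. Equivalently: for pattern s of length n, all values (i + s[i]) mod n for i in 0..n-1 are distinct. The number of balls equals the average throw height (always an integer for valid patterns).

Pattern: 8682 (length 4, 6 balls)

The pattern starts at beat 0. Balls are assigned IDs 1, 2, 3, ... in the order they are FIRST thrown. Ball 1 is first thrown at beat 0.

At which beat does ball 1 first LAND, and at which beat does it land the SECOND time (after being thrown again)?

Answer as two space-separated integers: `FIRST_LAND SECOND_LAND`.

Beat 0 (L): throw ball1 h=8 -> lands@8:L; in-air after throw: [b1@8:L]
Beat 1 (R): throw ball2 h=6 -> lands@7:R; in-air after throw: [b2@7:R b1@8:L]
Beat 2 (L): throw ball3 h=8 -> lands@10:L; in-air after throw: [b2@7:R b1@8:L b3@10:L]
Beat 3 (R): throw ball4 h=2 -> lands@5:R; in-air after throw: [b4@5:R b2@7:R b1@8:L b3@10:L]
Beat 4 (L): throw ball5 h=8 -> lands@12:L; in-air after throw: [b4@5:R b2@7:R b1@8:L b3@10:L b5@12:L]
Beat 5 (R): throw ball4 h=6 -> lands@11:R; in-air after throw: [b2@7:R b1@8:L b3@10:L b4@11:R b5@12:L]
Beat 6 (L): throw ball6 h=8 -> lands@14:L; in-air after throw: [b2@7:R b1@8:L b3@10:L b4@11:R b5@12:L b6@14:L]
Beat 7 (R): throw ball2 h=2 -> lands@9:R; in-air after throw: [b1@8:L b2@9:R b3@10:L b4@11:R b5@12:L b6@14:L]
Beat 8 (L): throw ball1 h=8 -> lands@16:L; in-air after throw: [b2@9:R b3@10:L b4@11:R b5@12:L b6@14:L b1@16:L]
Beat 9 (R): throw ball2 h=6 -> lands@15:R; in-air after throw: [b3@10:L b4@11:R b5@12:L b6@14:L b2@15:R b1@16:L]
Beat 10 (L): throw ball3 h=8 -> lands@18:L; in-air after throw: [b4@11:R b5@12:L b6@14:L b2@15:R b1@16:L b3@18:L]
Beat 11 (R): throw ball4 h=2 -> lands@13:R; in-air after throw: [b5@12:L b4@13:R b6@14:L b2@15:R b1@16:L b3@18:L]
Beat 12 (L): throw ball5 h=8 -> lands@20:L; in-air after throw: [b4@13:R b6@14:L b2@15:R b1@16:L b3@18:L b5@20:L]
Beat 13 (R): throw ball4 h=6 -> lands@19:R; in-air after throw: [b6@14:L b2@15:R b1@16:L b3@18:L b4@19:R b5@20:L]
Beat 14 (L): throw ball6 h=8 -> lands@22:L; in-air after throw: [b2@15:R b1@16:L b3@18:L b4@19:R b5@20:L b6@22:L]
Ball 1: thrown@0 h=8 -> first land @8; rethrown@8 h=8 -> second land @16

Answer: 8 16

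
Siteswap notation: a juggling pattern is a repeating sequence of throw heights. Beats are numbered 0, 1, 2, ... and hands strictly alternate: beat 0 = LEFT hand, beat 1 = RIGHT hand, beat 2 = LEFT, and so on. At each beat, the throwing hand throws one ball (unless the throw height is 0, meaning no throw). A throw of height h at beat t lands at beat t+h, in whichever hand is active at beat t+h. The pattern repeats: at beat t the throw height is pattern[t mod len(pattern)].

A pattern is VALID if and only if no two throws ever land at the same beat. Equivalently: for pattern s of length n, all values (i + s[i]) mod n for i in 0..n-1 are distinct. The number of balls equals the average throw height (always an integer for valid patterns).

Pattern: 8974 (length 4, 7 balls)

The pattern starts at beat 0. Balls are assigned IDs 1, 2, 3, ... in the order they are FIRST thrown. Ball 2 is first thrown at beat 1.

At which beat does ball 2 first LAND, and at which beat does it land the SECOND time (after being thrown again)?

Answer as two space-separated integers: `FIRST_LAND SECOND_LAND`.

Answer: 10 17

Derivation:
Beat 0 (L): throw ball1 h=8 -> lands@8:L; in-air after throw: [b1@8:L]
Beat 1 (R): throw ball2 h=9 -> lands@10:L; in-air after throw: [b1@8:L b2@10:L]
Beat 2 (L): throw ball3 h=7 -> lands@9:R; in-air after throw: [b1@8:L b3@9:R b2@10:L]
Beat 3 (R): throw ball4 h=4 -> lands@7:R; in-air after throw: [b4@7:R b1@8:L b3@9:R b2@10:L]
Beat 4 (L): throw ball5 h=8 -> lands@12:L; in-air after throw: [b4@7:R b1@8:L b3@9:R b2@10:L b5@12:L]
Beat 5 (R): throw ball6 h=9 -> lands@14:L; in-air after throw: [b4@7:R b1@8:L b3@9:R b2@10:L b5@12:L b6@14:L]
Beat 6 (L): throw ball7 h=7 -> lands@13:R; in-air after throw: [b4@7:R b1@8:L b3@9:R b2@10:L b5@12:L b7@13:R b6@14:L]
Beat 7 (R): throw ball4 h=4 -> lands@11:R; in-air after throw: [b1@8:L b3@9:R b2@10:L b4@11:R b5@12:L b7@13:R b6@14:L]
Beat 8 (L): throw ball1 h=8 -> lands@16:L; in-air after throw: [b3@9:R b2@10:L b4@11:R b5@12:L b7@13:R b6@14:L b1@16:L]
Beat 9 (R): throw ball3 h=9 -> lands@18:L; in-air after throw: [b2@10:L b4@11:R b5@12:L b7@13:R b6@14:L b1@16:L b3@18:L]
Beat 10 (L): throw ball2 h=7 -> lands@17:R; in-air after throw: [b4@11:R b5@12:L b7@13:R b6@14:L b1@16:L b2@17:R b3@18:L]
Beat 11 (R): throw ball4 h=4 -> lands@15:R; in-air after throw: [b5@12:L b7@13:R b6@14:L b4@15:R b1@16:L b2@17:R b3@18:L]
Beat 12 (L): throw ball5 h=8 -> lands@20:L; in-air after throw: [b7@13:R b6@14:L b4@15:R b1@16:L b2@17:R b3@18:L b5@20:L]
Beat 13 (R): throw ball7 h=9 -> lands@22:L; in-air after throw: [b6@14:L b4@15:R b1@16:L b2@17:R b3@18:L b5@20:L b7@22:L]
Beat 14 (L): throw ball6 h=7 -> lands@21:R; in-air after throw: [b4@15:R b1@16:L b2@17:R b3@18:L b5@20:L b6@21:R b7@22:L]
Beat 15 (R): throw ball4 h=4 -> lands@19:R; in-air after throw: [b1@16:L b2@17:R b3@18:L b4@19:R b5@20:L b6@21:R b7@22:L]
Beat 16 (L): throw ball1 h=8 -> lands@24:L; in-air after throw: [b2@17:R b3@18:L b4@19:R b5@20:L b6@21:R b7@22:L b1@24:L]
Beat 17 (R): throw ball2 h=9 -> lands@26:L; in-air after throw: [b3@18:L b4@19:R b5@20:L b6@21:R b7@22:L b1@24:L b2@26:L]
Ball 2: thrown@1 h=9 -> first land @10; rethrown@10 h=7 -> second land @17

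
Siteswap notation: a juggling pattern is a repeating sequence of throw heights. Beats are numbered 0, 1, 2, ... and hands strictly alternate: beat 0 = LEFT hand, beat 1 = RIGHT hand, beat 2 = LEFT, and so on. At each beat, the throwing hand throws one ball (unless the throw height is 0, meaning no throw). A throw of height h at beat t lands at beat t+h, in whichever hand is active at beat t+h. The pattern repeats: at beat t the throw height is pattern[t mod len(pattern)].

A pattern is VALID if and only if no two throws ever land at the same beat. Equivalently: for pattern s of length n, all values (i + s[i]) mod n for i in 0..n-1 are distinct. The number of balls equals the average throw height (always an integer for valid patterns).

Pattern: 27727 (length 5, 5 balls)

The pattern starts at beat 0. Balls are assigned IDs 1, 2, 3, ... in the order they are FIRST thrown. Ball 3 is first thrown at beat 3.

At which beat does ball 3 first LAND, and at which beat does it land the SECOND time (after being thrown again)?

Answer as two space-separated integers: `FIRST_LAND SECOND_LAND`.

Beat 0 (L): throw ball1 h=2 -> lands@2:L; in-air after throw: [b1@2:L]
Beat 1 (R): throw ball2 h=7 -> lands@8:L; in-air after throw: [b1@2:L b2@8:L]
Beat 2 (L): throw ball1 h=7 -> lands@9:R; in-air after throw: [b2@8:L b1@9:R]
Beat 3 (R): throw ball3 h=2 -> lands@5:R; in-air after throw: [b3@5:R b2@8:L b1@9:R]
Beat 4 (L): throw ball4 h=7 -> lands@11:R; in-air after throw: [b3@5:R b2@8:L b1@9:R b4@11:R]
Beat 5 (R): throw ball3 h=2 -> lands@7:R; in-air after throw: [b3@7:R b2@8:L b1@9:R b4@11:R]
Beat 6 (L): throw ball5 h=7 -> lands@13:R; in-air after throw: [b3@7:R b2@8:L b1@9:R b4@11:R b5@13:R]
Beat 7 (R): throw ball3 h=7 -> lands@14:L; in-air after throw: [b2@8:L b1@9:R b4@11:R b5@13:R b3@14:L]
Ball 3: thrown@3 h=2 -> first land @5; rethrown@5 h=2 -> second land @7

Answer: 5 7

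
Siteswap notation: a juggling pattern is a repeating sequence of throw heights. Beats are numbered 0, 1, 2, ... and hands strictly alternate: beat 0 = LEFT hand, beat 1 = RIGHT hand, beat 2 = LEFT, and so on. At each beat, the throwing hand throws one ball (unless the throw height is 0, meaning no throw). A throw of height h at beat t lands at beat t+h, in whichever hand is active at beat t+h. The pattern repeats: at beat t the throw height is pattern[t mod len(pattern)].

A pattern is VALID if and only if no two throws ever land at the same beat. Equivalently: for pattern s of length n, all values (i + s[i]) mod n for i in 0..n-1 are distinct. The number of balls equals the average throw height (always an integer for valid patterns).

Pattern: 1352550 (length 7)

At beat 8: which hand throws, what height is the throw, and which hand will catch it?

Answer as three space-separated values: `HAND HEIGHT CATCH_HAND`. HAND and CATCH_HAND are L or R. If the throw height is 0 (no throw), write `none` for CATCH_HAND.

Beat 8: 8 mod 2 = 0, so hand = L
Throw height = pattern[8 mod 7] = pattern[1] = 3
Lands at beat 8+3=11, 11 mod 2 = 1, so catch hand = R

Answer: L 3 R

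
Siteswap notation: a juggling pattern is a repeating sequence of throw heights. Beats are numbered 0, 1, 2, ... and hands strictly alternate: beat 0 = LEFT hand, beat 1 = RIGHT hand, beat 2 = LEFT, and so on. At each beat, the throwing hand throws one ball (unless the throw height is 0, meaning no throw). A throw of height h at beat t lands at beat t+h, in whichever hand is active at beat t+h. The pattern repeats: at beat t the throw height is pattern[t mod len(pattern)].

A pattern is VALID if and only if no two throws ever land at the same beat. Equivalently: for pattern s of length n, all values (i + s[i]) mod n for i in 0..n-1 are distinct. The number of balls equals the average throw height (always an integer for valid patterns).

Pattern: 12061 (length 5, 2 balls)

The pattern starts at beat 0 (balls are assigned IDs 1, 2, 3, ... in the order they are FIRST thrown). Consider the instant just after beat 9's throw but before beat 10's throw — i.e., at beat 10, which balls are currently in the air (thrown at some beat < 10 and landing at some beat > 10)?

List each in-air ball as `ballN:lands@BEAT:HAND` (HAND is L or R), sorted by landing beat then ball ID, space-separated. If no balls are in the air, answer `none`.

Answer: ball2:lands@14:L

Derivation:
Beat 0 (L): throw ball1 h=1 -> lands@1:R; in-air after throw: [b1@1:R]
Beat 1 (R): throw ball1 h=2 -> lands@3:R; in-air after throw: [b1@3:R]
Beat 3 (R): throw ball1 h=6 -> lands@9:R; in-air after throw: [b1@9:R]
Beat 4 (L): throw ball2 h=1 -> lands@5:R; in-air after throw: [b2@5:R b1@9:R]
Beat 5 (R): throw ball2 h=1 -> lands@6:L; in-air after throw: [b2@6:L b1@9:R]
Beat 6 (L): throw ball2 h=2 -> lands@8:L; in-air after throw: [b2@8:L b1@9:R]
Beat 8 (L): throw ball2 h=6 -> lands@14:L; in-air after throw: [b1@9:R b2@14:L]
Beat 9 (R): throw ball1 h=1 -> lands@10:L; in-air after throw: [b1@10:L b2@14:L]
Beat 10 (L): throw ball1 h=1 -> lands@11:R; in-air after throw: [b1@11:R b2@14:L]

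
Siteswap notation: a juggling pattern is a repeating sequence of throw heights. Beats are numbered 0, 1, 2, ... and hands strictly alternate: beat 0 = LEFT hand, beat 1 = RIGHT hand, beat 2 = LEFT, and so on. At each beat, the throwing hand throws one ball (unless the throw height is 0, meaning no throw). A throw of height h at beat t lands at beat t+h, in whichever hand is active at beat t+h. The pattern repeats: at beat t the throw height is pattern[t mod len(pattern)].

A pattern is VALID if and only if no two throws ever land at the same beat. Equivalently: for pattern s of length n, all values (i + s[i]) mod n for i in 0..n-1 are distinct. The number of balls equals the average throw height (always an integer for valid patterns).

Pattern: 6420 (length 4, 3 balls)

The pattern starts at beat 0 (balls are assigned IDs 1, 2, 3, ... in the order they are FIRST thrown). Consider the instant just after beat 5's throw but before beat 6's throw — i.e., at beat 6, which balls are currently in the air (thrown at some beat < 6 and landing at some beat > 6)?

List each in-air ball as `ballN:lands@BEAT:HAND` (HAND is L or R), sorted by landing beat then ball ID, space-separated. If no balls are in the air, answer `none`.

Beat 0 (L): throw ball1 h=6 -> lands@6:L; in-air after throw: [b1@6:L]
Beat 1 (R): throw ball2 h=4 -> lands@5:R; in-air after throw: [b2@5:R b1@6:L]
Beat 2 (L): throw ball3 h=2 -> lands@4:L; in-air after throw: [b3@4:L b2@5:R b1@6:L]
Beat 4 (L): throw ball3 h=6 -> lands@10:L; in-air after throw: [b2@5:R b1@6:L b3@10:L]
Beat 5 (R): throw ball2 h=4 -> lands@9:R; in-air after throw: [b1@6:L b2@9:R b3@10:L]
Beat 6 (L): throw ball1 h=2 -> lands@8:L; in-air after throw: [b1@8:L b2@9:R b3@10:L]

Answer: ball2:lands@9:R ball3:lands@10:L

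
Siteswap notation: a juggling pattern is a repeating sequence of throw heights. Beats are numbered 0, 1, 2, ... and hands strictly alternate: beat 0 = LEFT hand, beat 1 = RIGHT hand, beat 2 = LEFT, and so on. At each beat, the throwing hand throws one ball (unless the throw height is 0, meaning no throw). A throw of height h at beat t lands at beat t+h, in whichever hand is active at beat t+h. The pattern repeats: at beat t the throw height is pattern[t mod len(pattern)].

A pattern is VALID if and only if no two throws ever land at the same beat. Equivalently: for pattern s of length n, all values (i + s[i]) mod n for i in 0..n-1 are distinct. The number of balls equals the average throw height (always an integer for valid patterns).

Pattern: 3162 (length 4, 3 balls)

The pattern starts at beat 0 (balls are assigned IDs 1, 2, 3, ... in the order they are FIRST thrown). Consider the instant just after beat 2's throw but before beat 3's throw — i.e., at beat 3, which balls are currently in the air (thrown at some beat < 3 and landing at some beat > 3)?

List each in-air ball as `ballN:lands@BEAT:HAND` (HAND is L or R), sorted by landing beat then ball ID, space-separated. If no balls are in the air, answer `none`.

Beat 0 (L): throw ball1 h=3 -> lands@3:R; in-air after throw: [b1@3:R]
Beat 1 (R): throw ball2 h=1 -> lands@2:L; in-air after throw: [b2@2:L b1@3:R]
Beat 2 (L): throw ball2 h=6 -> lands@8:L; in-air after throw: [b1@3:R b2@8:L]
Beat 3 (R): throw ball1 h=2 -> lands@5:R; in-air after throw: [b1@5:R b2@8:L]

Answer: ball2:lands@8:L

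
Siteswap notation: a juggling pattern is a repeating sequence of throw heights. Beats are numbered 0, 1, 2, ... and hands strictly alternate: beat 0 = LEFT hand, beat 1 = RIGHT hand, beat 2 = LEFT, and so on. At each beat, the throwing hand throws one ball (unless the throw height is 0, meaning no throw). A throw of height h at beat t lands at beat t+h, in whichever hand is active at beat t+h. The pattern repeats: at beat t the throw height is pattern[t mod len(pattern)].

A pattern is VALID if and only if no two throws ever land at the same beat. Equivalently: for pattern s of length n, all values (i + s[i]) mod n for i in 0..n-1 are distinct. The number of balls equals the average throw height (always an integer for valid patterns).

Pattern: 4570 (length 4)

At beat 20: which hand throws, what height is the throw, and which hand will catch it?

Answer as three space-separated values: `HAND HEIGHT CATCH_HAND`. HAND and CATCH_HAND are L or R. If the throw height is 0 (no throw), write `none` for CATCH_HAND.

Beat 20: 20 mod 2 = 0, so hand = L
Throw height = pattern[20 mod 4] = pattern[0] = 4
Lands at beat 20+4=24, 24 mod 2 = 0, so catch hand = L

Answer: L 4 L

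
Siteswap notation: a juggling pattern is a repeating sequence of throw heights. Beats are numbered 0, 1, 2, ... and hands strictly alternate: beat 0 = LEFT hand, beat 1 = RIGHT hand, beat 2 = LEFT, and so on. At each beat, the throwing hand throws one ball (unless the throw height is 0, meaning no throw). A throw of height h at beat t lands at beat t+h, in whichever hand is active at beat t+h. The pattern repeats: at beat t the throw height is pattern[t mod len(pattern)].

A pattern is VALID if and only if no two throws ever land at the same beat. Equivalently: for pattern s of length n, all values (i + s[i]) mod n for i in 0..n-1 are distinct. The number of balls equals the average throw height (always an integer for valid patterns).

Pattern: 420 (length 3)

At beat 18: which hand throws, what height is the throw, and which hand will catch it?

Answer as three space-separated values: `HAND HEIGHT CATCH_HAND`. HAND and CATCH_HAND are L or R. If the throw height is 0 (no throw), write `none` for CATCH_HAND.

Beat 18: 18 mod 2 = 0, so hand = L
Throw height = pattern[18 mod 3] = pattern[0] = 4
Lands at beat 18+4=22, 22 mod 2 = 0, so catch hand = L

Answer: L 4 L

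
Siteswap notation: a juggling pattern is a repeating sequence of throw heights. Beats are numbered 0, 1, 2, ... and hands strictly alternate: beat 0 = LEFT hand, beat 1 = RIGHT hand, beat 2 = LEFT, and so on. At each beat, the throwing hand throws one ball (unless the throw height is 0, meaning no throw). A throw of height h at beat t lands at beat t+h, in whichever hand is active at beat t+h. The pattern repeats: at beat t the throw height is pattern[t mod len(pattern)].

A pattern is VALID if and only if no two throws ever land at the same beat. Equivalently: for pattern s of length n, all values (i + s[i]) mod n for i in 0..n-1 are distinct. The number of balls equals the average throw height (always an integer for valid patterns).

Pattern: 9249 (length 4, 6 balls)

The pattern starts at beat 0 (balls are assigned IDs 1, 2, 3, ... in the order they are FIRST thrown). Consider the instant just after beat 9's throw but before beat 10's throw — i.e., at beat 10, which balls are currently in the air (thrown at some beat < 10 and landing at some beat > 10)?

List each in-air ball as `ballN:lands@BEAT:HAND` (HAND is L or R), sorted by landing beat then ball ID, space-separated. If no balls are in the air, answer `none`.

Answer: ball1:lands@11:R ball2:lands@12:L ball4:lands@13:R ball5:lands@16:L ball6:lands@17:R

Derivation:
Beat 0 (L): throw ball1 h=9 -> lands@9:R; in-air after throw: [b1@9:R]
Beat 1 (R): throw ball2 h=2 -> lands@3:R; in-air after throw: [b2@3:R b1@9:R]
Beat 2 (L): throw ball3 h=4 -> lands@6:L; in-air after throw: [b2@3:R b3@6:L b1@9:R]
Beat 3 (R): throw ball2 h=9 -> lands@12:L; in-air after throw: [b3@6:L b1@9:R b2@12:L]
Beat 4 (L): throw ball4 h=9 -> lands@13:R; in-air after throw: [b3@6:L b1@9:R b2@12:L b4@13:R]
Beat 5 (R): throw ball5 h=2 -> lands@7:R; in-air after throw: [b3@6:L b5@7:R b1@9:R b2@12:L b4@13:R]
Beat 6 (L): throw ball3 h=4 -> lands@10:L; in-air after throw: [b5@7:R b1@9:R b3@10:L b2@12:L b4@13:R]
Beat 7 (R): throw ball5 h=9 -> lands@16:L; in-air after throw: [b1@9:R b3@10:L b2@12:L b4@13:R b5@16:L]
Beat 8 (L): throw ball6 h=9 -> lands@17:R; in-air after throw: [b1@9:R b3@10:L b2@12:L b4@13:R b5@16:L b6@17:R]
Beat 9 (R): throw ball1 h=2 -> lands@11:R; in-air after throw: [b3@10:L b1@11:R b2@12:L b4@13:R b5@16:L b6@17:R]
Beat 10 (L): throw ball3 h=4 -> lands@14:L; in-air after throw: [b1@11:R b2@12:L b4@13:R b3@14:L b5@16:L b6@17:R]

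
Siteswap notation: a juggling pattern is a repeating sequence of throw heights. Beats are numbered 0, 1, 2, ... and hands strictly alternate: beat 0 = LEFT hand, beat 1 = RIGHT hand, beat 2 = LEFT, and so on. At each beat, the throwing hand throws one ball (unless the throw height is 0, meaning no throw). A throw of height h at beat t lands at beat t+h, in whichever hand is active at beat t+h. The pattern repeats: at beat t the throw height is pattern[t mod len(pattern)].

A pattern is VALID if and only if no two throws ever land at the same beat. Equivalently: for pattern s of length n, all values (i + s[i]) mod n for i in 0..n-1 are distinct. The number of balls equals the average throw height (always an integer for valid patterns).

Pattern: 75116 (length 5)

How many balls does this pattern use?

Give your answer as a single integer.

Answer: 4

Derivation:
Pattern = [7, 5, 1, 1, 6], length n = 5
  position 0: throw height = 7, running sum = 7
  position 1: throw height = 5, running sum = 12
  position 2: throw height = 1, running sum = 13
  position 3: throw height = 1, running sum = 14
  position 4: throw height = 6, running sum = 20
Total sum = 20; balls = sum / n = 20 / 5 = 4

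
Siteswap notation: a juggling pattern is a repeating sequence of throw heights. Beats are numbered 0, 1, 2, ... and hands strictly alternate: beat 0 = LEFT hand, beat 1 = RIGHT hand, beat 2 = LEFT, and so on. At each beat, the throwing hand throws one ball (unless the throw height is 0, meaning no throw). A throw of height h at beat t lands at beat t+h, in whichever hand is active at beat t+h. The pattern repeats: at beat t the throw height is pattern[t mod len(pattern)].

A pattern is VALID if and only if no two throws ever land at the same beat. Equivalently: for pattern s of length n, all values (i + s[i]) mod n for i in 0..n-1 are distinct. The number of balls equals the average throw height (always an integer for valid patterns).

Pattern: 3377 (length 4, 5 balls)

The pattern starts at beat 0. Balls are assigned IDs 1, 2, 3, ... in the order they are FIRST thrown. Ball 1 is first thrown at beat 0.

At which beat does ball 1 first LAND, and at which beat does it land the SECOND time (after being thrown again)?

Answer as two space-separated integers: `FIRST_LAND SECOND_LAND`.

Beat 0 (L): throw ball1 h=3 -> lands@3:R; in-air after throw: [b1@3:R]
Beat 1 (R): throw ball2 h=3 -> lands@4:L; in-air after throw: [b1@3:R b2@4:L]
Beat 2 (L): throw ball3 h=7 -> lands@9:R; in-air after throw: [b1@3:R b2@4:L b3@9:R]
Beat 3 (R): throw ball1 h=7 -> lands@10:L; in-air after throw: [b2@4:L b3@9:R b1@10:L]
Beat 4 (L): throw ball2 h=3 -> lands@7:R; in-air after throw: [b2@7:R b3@9:R b1@10:L]
Beat 5 (R): throw ball4 h=3 -> lands@8:L; in-air after throw: [b2@7:R b4@8:L b3@9:R b1@10:L]
Beat 6 (L): throw ball5 h=7 -> lands@13:R; in-air after throw: [b2@7:R b4@8:L b3@9:R b1@10:L b5@13:R]
Beat 7 (R): throw ball2 h=7 -> lands@14:L; in-air after throw: [b4@8:L b3@9:R b1@10:L b5@13:R b2@14:L]
Beat 8 (L): throw ball4 h=3 -> lands@11:R; in-air after throw: [b3@9:R b1@10:L b4@11:R b5@13:R b2@14:L]
Beat 9 (R): throw ball3 h=3 -> lands@12:L; in-air after throw: [b1@10:L b4@11:R b3@12:L b5@13:R b2@14:L]
Beat 10 (L): throw ball1 h=7 -> lands@17:R; in-air after throw: [b4@11:R b3@12:L b5@13:R b2@14:L b1@17:R]
Ball 1: thrown@0 h=3 -> first land @3; rethrown@3 h=7 -> second land @10

Answer: 3 10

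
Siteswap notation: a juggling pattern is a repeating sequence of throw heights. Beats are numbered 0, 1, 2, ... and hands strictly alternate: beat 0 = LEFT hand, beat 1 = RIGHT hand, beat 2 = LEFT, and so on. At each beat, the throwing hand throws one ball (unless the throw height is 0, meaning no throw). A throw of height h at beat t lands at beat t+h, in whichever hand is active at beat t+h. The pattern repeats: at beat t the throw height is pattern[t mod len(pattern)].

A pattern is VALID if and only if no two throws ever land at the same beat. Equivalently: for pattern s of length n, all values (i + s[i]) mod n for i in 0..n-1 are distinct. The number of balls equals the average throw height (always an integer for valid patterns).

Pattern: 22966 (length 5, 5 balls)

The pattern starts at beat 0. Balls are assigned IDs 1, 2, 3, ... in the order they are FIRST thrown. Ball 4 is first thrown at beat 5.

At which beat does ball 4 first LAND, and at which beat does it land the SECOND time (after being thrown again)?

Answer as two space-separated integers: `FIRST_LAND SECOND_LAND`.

Answer: 7 16

Derivation:
Beat 0 (L): throw ball1 h=2 -> lands@2:L; in-air after throw: [b1@2:L]
Beat 1 (R): throw ball2 h=2 -> lands@3:R; in-air after throw: [b1@2:L b2@3:R]
Beat 2 (L): throw ball1 h=9 -> lands@11:R; in-air after throw: [b2@3:R b1@11:R]
Beat 3 (R): throw ball2 h=6 -> lands@9:R; in-air after throw: [b2@9:R b1@11:R]
Beat 4 (L): throw ball3 h=6 -> lands@10:L; in-air after throw: [b2@9:R b3@10:L b1@11:R]
Beat 5 (R): throw ball4 h=2 -> lands@7:R; in-air after throw: [b4@7:R b2@9:R b3@10:L b1@11:R]
Beat 6 (L): throw ball5 h=2 -> lands@8:L; in-air after throw: [b4@7:R b5@8:L b2@9:R b3@10:L b1@11:R]
Beat 7 (R): throw ball4 h=9 -> lands@16:L; in-air after throw: [b5@8:L b2@9:R b3@10:L b1@11:R b4@16:L]
Beat 8 (L): throw ball5 h=6 -> lands@14:L; in-air after throw: [b2@9:R b3@10:L b1@11:R b5@14:L b4@16:L]
Beat 9 (R): throw ball2 h=6 -> lands@15:R; in-air after throw: [b3@10:L b1@11:R b5@14:L b2@15:R b4@16:L]
Beat 10 (L): throw ball3 h=2 -> lands@12:L; in-air after throw: [b1@11:R b3@12:L b5@14:L b2@15:R b4@16:L]
Beat 11 (R): throw ball1 h=2 -> lands@13:R; in-air after throw: [b3@12:L b1@13:R b5@14:L b2@15:R b4@16:L]
Beat 12 (L): throw ball3 h=9 -> lands@21:R; in-air after throw: [b1@13:R b5@14:L b2@15:R b4@16:L b3@21:R]
Beat 13 (R): throw ball1 h=6 -> lands@19:R; in-air after throw: [b5@14:L b2@15:R b4@16:L b1@19:R b3@21:R]
Beat 14 (L): throw ball5 h=6 -> lands@20:L; in-air after throw: [b2@15:R b4@16:L b1@19:R b5@20:L b3@21:R]
Beat 15 (R): throw ball2 h=2 -> lands@17:R; in-air after throw: [b4@16:L b2@17:R b1@19:R b5@20:L b3@21:R]
Beat 16 (L): throw ball4 h=2 -> lands@18:L; in-air after throw: [b2@17:R b4@18:L b1@19:R b5@20:L b3@21:R]
Ball 4: thrown@5 h=2 -> first land @7; rethrown@7 h=9 -> second land @16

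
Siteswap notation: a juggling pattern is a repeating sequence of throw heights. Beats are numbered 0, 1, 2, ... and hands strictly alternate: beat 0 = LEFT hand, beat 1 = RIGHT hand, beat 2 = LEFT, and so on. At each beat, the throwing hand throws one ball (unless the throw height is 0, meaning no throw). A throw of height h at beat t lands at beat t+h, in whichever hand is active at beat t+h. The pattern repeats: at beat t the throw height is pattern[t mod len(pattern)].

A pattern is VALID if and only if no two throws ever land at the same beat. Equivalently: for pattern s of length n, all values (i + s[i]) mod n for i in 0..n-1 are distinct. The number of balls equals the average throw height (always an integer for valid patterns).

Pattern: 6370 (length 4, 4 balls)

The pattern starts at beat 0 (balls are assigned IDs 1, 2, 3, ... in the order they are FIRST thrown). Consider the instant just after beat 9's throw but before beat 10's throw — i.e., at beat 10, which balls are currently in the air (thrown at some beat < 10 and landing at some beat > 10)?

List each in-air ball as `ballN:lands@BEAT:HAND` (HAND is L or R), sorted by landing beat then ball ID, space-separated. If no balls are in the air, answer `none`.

Beat 0 (L): throw ball1 h=6 -> lands@6:L; in-air after throw: [b1@6:L]
Beat 1 (R): throw ball2 h=3 -> lands@4:L; in-air after throw: [b2@4:L b1@6:L]
Beat 2 (L): throw ball3 h=7 -> lands@9:R; in-air after throw: [b2@4:L b1@6:L b3@9:R]
Beat 4 (L): throw ball2 h=6 -> lands@10:L; in-air after throw: [b1@6:L b3@9:R b2@10:L]
Beat 5 (R): throw ball4 h=3 -> lands@8:L; in-air after throw: [b1@6:L b4@8:L b3@9:R b2@10:L]
Beat 6 (L): throw ball1 h=7 -> lands@13:R; in-air after throw: [b4@8:L b3@9:R b2@10:L b1@13:R]
Beat 8 (L): throw ball4 h=6 -> lands@14:L; in-air after throw: [b3@9:R b2@10:L b1@13:R b4@14:L]
Beat 9 (R): throw ball3 h=3 -> lands@12:L; in-air after throw: [b2@10:L b3@12:L b1@13:R b4@14:L]
Beat 10 (L): throw ball2 h=7 -> lands@17:R; in-air after throw: [b3@12:L b1@13:R b4@14:L b2@17:R]

Answer: ball3:lands@12:L ball1:lands@13:R ball4:lands@14:L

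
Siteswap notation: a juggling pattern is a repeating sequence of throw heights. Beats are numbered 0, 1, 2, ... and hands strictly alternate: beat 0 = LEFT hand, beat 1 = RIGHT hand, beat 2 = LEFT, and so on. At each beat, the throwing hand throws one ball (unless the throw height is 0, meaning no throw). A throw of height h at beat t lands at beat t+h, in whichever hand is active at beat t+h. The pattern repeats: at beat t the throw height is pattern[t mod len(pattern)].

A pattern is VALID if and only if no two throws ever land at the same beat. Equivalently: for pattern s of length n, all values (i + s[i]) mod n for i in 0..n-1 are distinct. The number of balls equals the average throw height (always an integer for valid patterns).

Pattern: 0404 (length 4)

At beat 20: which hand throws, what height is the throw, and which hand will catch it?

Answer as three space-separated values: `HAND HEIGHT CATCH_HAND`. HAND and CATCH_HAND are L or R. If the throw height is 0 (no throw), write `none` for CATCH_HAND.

Beat 20: 20 mod 2 = 0, so hand = L
Throw height = pattern[20 mod 4] = pattern[0] = 0

Answer: L 0 none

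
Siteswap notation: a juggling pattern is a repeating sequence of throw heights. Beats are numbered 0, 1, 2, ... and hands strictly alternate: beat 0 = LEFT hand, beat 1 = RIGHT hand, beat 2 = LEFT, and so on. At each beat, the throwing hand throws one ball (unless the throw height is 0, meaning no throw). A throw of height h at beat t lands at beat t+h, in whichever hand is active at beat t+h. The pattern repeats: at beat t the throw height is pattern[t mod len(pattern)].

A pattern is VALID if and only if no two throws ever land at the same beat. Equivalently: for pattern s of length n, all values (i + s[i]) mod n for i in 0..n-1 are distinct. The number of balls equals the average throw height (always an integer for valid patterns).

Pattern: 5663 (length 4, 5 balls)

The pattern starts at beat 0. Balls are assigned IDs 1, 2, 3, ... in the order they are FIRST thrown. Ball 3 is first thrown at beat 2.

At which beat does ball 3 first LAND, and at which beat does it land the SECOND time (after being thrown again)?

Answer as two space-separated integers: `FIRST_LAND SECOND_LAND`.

Beat 0 (L): throw ball1 h=5 -> lands@5:R; in-air after throw: [b1@5:R]
Beat 1 (R): throw ball2 h=6 -> lands@7:R; in-air after throw: [b1@5:R b2@7:R]
Beat 2 (L): throw ball3 h=6 -> lands@8:L; in-air after throw: [b1@5:R b2@7:R b3@8:L]
Beat 3 (R): throw ball4 h=3 -> lands@6:L; in-air after throw: [b1@5:R b4@6:L b2@7:R b3@8:L]
Beat 4 (L): throw ball5 h=5 -> lands@9:R; in-air after throw: [b1@5:R b4@6:L b2@7:R b3@8:L b5@9:R]
Beat 5 (R): throw ball1 h=6 -> lands@11:R; in-air after throw: [b4@6:L b2@7:R b3@8:L b5@9:R b1@11:R]
Beat 6 (L): throw ball4 h=6 -> lands@12:L; in-air after throw: [b2@7:R b3@8:L b5@9:R b1@11:R b4@12:L]
Beat 7 (R): throw ball2 h=3 -> lands@10:L; in-air after throw: [b3@8:L b5@9:R b2@10:L b1@11:R b4@12:L]
Beat 8 (L): throw ball3 h=5 -> lands@13:R; in-air after throw: [b5@9:R b2@10:L b1@11:R b4@12:L b3@13:R]
Beat 9 (R): throw ball5 h=6 -> lands@15:R; in-air after throw: [b2@10:L b1@11:R b4@12:L b3@13:R b5@15:R]
Beat 10 (L): throw ball2 h=6 -> lands@16:L; in-air after throw: [b1@11:R b4@12:L b3@13:R b5@15:R b2@16:L]
Beat 11 (R): throw ball1 h=3 -> lands@14:L; in-air after throw: [b4@12:L b3@13:R b1@14:L b5@15:R b2@16:L]
Beat 12 (L): throw ball4 h=5 -> lands@17:R; in-air after throw: [b3@13:R b1@14:L b5@15:R b2@16:L b4@17:R]
Beat 13 (R): throw ball3 h=6 -> lands@19:R; in-air after throw: [b1@14:L b5@15:R b2@16:L b4@17:R b3@19:R]
Ball 3: thrown@2 h=6 -> first land @8; rethrown@8 h=5 -> second land @13

Answer: 8 13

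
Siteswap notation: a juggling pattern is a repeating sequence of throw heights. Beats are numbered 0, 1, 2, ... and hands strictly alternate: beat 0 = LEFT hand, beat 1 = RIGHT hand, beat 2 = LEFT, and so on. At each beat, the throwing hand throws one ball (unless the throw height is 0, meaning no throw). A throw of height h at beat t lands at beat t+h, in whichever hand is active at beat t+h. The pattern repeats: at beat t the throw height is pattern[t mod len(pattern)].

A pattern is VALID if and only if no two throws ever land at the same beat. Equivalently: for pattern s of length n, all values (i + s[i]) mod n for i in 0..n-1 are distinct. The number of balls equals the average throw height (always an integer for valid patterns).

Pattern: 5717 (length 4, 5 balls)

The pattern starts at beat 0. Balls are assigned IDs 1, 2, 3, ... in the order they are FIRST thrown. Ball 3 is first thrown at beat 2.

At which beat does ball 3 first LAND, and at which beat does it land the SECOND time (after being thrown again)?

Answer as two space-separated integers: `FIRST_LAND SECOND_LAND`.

Answer: 3 10

Derivation:
Beat 0 (L): throw ball1 h=5 -> lands@5:R; in-air after throw: [b1@5:R]
Beat 1 (R): throw ball2 h=7 -> lands@8:L; in-air after throw: [b1@5:R b2@8:L]
Beat 2 (L): throw ball3 h=1 -> lands@3:R; in-air after throw: [b3@3:R b1@5:R b2@8:L]
Beat 3 (R): throw ball3 h=7 -> lands@10:L; in-air after throw: [b1@5:R b2@8:L b3@10:L]
Beat 4 (L): throw ball4 h=5 -> lands@9:R; in-air after throw: [b1@5:R b2@8:L b4@9:R b3@10:L]
Beat 5 (R): throw ball1 h=7 -> lands@12:L; in-air after throw: [b2@8:L b4@9:R b3@10:L b1@12:L]
Beat 6 (L): throw ball5 h=1 -> lands@7:R; in-air after throw: [b5@7:R b2@8:L b4@9:R b3@10:L b1@12:L]
Beat 7 (R): throw ball5 h=7 -> lands@14:L; in-air after throw: [b2@8:L b4@9:R b3@10:L b1@12:L b5@14:L]
Beat 8 (L): throw ball2 h=5 -> lands@13:R; in-air after throw: [b4@9:R b3@10:L b1@12:L b2@13:R b5@14:L]
Beat 9 (R): throw ball4 h=7 -> lands@16:L; in-air after throw: [b3@10:L b1@12:L b2@13:R b5@14:L b4@16:L]
Beat 10 (L): throw ball3 h=1 -> lands@11:R; in-air after throw: [b3@11:R b1@12:L b2@13:R b5@14:L b4@16:L]
Ball 3: thrown@2 h=1 -> first land @3; rethrown@3 h=7 -> second land @10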